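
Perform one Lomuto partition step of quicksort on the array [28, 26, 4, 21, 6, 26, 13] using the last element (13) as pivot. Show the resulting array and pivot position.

Lomuto partition with pivot = 13:

Initial array: [28, 26, 4, 21, 6, 26, 13]

arr[0]=28 > 13: no swap
arr[1]=26 > 13: no swap
arr[2]=4 <= 13: swap with position 0, array becomes [4, 26, 28, 21, 6, 26, 13]
arr[3]=21 > 13: no swap
arr[4]=6 <= 13: swap with position 1, array becomes [4, 6, 28, 21, 26, 26, 13]
arr[5]=26 > 13: no swap

Place pivot at position 2: [4, 6, 13, 21, 26, 26, 28]
Pivot position: 2

After partitioning with pivot 13, the array becomes [4, 6, 13, 21, 26, 26, 28]. The pivot is placed at index 2. All elements to the left of the pivot are <= 13, and all elements to the right are > 13.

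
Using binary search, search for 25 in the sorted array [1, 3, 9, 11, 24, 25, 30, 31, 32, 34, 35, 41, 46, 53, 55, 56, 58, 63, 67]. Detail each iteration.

Binary search for 25 in [1, 3, 9, 11, 24, 25, 30, 31, 32, 34, 35, 41, 46, 53, 55, 56, 58, 63, 67]:

lo=0, hi=18, mid=9, arr[mid]=34 -> 34 > 25, search left half
lo=0, hi=8, mid=4, arr[mid]=24 -> 24 < 25, search right half
lo=5, hi=8, mid=6, arr[mid]=30 -> 30 > 25, search left half
lo=5, hi=5, mid=5, arr[mid]=25 -> Found target at index 5!

Binary search finds 25 at index 5 after 4 comparisons. The search repeatedly halves the search space by comparing with the middle element.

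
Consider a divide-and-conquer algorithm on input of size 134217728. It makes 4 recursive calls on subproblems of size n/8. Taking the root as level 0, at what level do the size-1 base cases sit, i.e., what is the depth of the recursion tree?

For divide and conquer with division factor 8:

Problem sizes at each level:
Level 0: 134217728
Level 1: 16777216
Level 2: 2097152
Level 3: 262144
Level 4: 32768
Level 5: 4096
Level 6: 512
Level 7: 64
Level 8: 8
Level 9: 1

The root is level 0 and the size-1 base case is level 9 (the tree spans levels 0 through 9, i.e. 10 levels counting the root), so the depth is the number of divisions: log_8(134217728) = 9

The recursion tree depth is log_8(134217728) = 9. At each level, the problem size is divided by 8, so it takes 9 divisions to reduce to a base case of size 1. The algorithm makes 4 recursive calls at each level.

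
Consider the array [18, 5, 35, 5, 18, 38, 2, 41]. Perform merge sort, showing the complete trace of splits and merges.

Merge sort trace:

Split: [18, 5, 35, 5, 18, 38, 2, 41] -> [18, 5, 35, 5] and [18, 38, 2, 41]
  Split: [18, 5, 35, 5] -> [18, 5] and [35, 5]
    Split: [18, 5] -> [18] and [5]
    Merge: [18] + [5] -> [5, 18]
    Split: [35, 5] -> [35] and [5]
    Merge: [35] + [5] -> [5, 35]
  Merge: [5, 18] + [5, 35] -> [5, 5, 18, 35]
  Split: [18, 38, 2, 41] -> [18, 38] and [2, 41]
    Split: [18, 38] -> [18] and [38]
    Merge: [18] + [38] -> [18, 38]
    Split: [2, 41] -> [2] and [41]
    Merge: [2] + [41] -> [2, 41]
  Merge: [18, 38] + [2, 41] -> [2, 18, 38, 41]
Merge: [5, 5, 18, 35] + [2, 18, 38, 41] -> [2, 5, 5, 18, 18, 35, 38, 41]

Final sorted array: [2, 5, 5, 18, 18, 35, 38, 41]

The merge sort proceeds by recursively splitting the array and merging sorted halves.
After all merges, the sorted array is [2, 5, 5, 18, 18, 35, 38, 41].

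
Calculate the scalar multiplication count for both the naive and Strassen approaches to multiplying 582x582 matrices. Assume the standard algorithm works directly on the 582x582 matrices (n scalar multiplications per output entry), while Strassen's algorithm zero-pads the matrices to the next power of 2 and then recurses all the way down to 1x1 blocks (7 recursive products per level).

Matrix multiplication for 582x582 matrices:

Strassen's algorithm requires power-of-2 dimensions. Pad 582x582 to 1024x1024 (next power of 2).

Standard algorithm: 582^3 = 197137368 multiplications
Strassen's algorithm: 7^(log2(1024)) = 7^10 = 282475249 multiplications
Difference: 197137368 - 282475249 = -85337881 (Strassen uses MORE here due to padding overhead — for small or just-over-power-of-2 n, padding can outweigh the per-level savings)

Standard: 197137368 multiplications (582^3). Strassen: 282475249 multiplications (7^10, after padding to 1024x1024). Strassen reduces 8 recursive multiplications to 7 at each level.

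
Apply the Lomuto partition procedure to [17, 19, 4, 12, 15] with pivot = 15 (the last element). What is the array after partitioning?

Lomuto partition with pivot = 15:

Initial array: [17, 19, 4, 12, 15]

arr[0]=17 > 15: no swap
arr[1]=19 > 15: no swap
arr[2]=4 <= 15: swap with position 0, array becomes [4, 19, 17, 12, 15]
arr[3]=12 <= 15: swap with position 1, array becomes [4, 12, 17, 19, 15]

Place pivot at position 2: [4, 12, 15, 19, 17]
Pivot position: 2

After partitioning with pivot 15, the array becomes [4, 12, 15, 19, 17]. The pivot is placed at index 2. All elements to the left of the pivot are <= 15, and all elements to the right are > 15.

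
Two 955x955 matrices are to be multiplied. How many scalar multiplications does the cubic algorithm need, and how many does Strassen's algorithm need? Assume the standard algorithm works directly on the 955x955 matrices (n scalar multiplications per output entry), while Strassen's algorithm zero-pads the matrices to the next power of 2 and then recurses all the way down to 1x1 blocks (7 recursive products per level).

Matrix multiplication for 955x955 matrices:

Strassen's algorithm requires power-of-2 dimensions. Pad 955x955 to 1024x1024 (next power of 2).

Standard algorithm: 955^3 = 870983875 multiplications
Strassen's algorithm: 7^(log2(1024)) = 7^10 = 282475249 multiplications
Savings: 870983875 - 282475249 = 588508626 multiplications

Standard: 870983875 multiplications (955^3). Strassen: 282475249 multiplications (7^10, after padding to 1024x1024). Strassen reduces 8 recursive multiplications to 7 at each level.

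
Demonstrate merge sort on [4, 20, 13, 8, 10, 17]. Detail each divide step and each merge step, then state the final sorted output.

Merge sort trace:

Split: [4, 20, 13, 8, 10, 17] -> [4, 20, 13] and [8, 10, 17]
  Split: [4, 20, 13] -> [4] and [20, 13]
    Split: [20, 13] -> [20] and [13]
    Merge: [20] + [13] -> [13, 20]
  Merge: [4] + [13, 20] -> [4, 13, 20]
  Split: [8, 10, 17] -> [8] and [10, 17]
    Split: [10, 17] -> [10] and [17]
    Merge: [10] + [17] -> [10, 17]
  Merge: [8] + [10, 17] -> [8, 10, 17]
Merge: [4, 13, 20] + [8, 10, 17] -> [4, 8, 10, 13, 17, 20]

Final sorted array: [4, 8, 10, 13, 17, 20]

The merge sort proceeds by recursively splitting the array and merging sorted halves.
After all merges, the sorted array is [4, 8, 10, 13, 17, 20].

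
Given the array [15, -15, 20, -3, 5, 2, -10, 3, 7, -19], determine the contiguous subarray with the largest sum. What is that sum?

Using Kadane's algorithm on [15, -15, 20, -3, 5, 2, -10, 3, 7, -19]:

Scanning through the array:
Position 1 (value -15): max_ending_here = 0, max_so_far = 15
Position 2 (value 20): max_ending_here = 20, max_so_far = 20
Position 3 (value -3): max_ending_here = 17, max_so_far = 20
Position 4 (value 5): max_ending_here = 22, max_so_far = 22
Position 5 (value 2): max_ending_here = 24, max_so_far = 24
Position 6 (value -10): max_ending_here = 14, max_so_far = 24
Position 7 (value 3): max_ending_here = 17, max_so_far = 24
Position 8 (value 7): max_ending_here = 24, max_so_far = 24
Position 9 (value -19): max_ending_here = 5, max_so_far = 24

Maximum subarray: [15, -15, 20, -3, 5, 2]
Maximum sum: 24

The maximum subarray is [15, -15, 20, -3, 5, 2] with sum 24. This subarray runs from index 0 to index 5.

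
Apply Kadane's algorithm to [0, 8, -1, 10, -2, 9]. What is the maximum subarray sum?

Using Kadane's algorithm on [0, 8, -1, 10, -2, 9]:

Scanning through the array:
Position 1 (value 8): max_ending_here = 8, max_so_far = 8
Position 2 (value -1): max_ending_here = 7, max_so_far = 8
Position 3 (value 10): max_ending_here = 17, max_so_far = 17
Position 4 (value -2): max_ending_here = 15, max_so_far = 17
Position 5 (value 9): max_ending_here = 24, max_so_far = 24

Maximum subarray: [0, 8, -1, 10, -2, 9]
Maximum sum: 24

The maximum subarray is [0, 8, -1, 10, -2, 9] with sum 24. This subarray runs from index 0 to index 5.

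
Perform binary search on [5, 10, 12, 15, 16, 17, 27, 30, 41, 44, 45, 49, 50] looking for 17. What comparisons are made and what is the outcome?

Binary search for 17 in [5, 10, 12, 15, 16, 17, 27, 30, 41, 44, 45, 49, 50]:

lo=0, hi=12, mid=6, arr[mid]=27 -> 27 > 17, search left half
lo=0, hi=5, mid=2, arr[mid]=12 -> 12 < 17, search right half
lo=3, hi=5, mid=4, arr[mid]=16 -> 16 < 17, search right half
lo=5, hi=5, mid=5, arr[mid]=17 -> Found target at index 5!

Binary search finds 17 at index 5 after 4 comparisons. The search repeatedly halves the search space by comparing with the middle element.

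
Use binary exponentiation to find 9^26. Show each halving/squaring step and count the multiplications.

Computing 9^26 by squaring (build up from 9^1; each line after the first costs one multiplication):

9^1 = 9
9^2 = (9^1)^2 = 9^2 = 81
9^3 = 9 * 9^2 = 9 * 81 = 729
9^6 = (9^3)^2 = 729^2 = 531441
9^12 = (9^6)^2 = 531441^2 = 282429536481
9^13 = 9 * 9^12 = 9 * 282429536481 = 2541865828329
9^26 = (9^13)^2 = 2541865828329^2 = 6461081889226673298932241

Result: 6461081889226673298932241
Multiplications needed: 6 (6 lines after 9^1)

9^26 = 6461081889226673298932241. Using exponentiation by squaring, this requires 6 multiplications. The key idea: if the exponent is even, square the half-power; if odd, multiply by the base once.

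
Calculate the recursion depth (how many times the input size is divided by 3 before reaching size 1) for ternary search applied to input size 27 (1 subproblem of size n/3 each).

For divide and conquer with division factor 3:

Problem sizes at each level:
Level 0: 27
Level 1: 9
Level 2: 3
Level 3: 1

The root is level 0 and the size-1 base case is level 3 (the tree spans levels 0 through 3, i.e. 4 levels counting the root), so the depth is the number of divisions: log_3(27) = 3

The recursion tree depth is log_3(27) = 3. At each level, the problem size is divided by 3, so it takes 3 divisions to reduce to a base case of size 1. The algorithm makes 1 recursive call at each level.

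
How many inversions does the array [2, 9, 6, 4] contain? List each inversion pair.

Finding inversions in [2, 9, 6, 4]:

(1, 2): arr[1]=9 > arr[2]=6
(1, 3): arr[1]=9 > arr[3]=4
(2, 3): arr[2]=6 > arr[3]=4

Total inversions: 3

The array has 3 inversion(s): (1,2), (1,3), (2,3). Each pair (i,j) satisfies i < j and arr[i] > arr[j].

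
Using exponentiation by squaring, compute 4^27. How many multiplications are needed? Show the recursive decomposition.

Computing 4^27 by squaring (build up from 4^1; each line after the first costs one multiplication):

4^1 = 4
4^2 = (4^1)^2 = 4^2 = 16
4^3 = 4 * 4^2 = 4 * 16 = 64
4^6 = (4^3)^2 = 64^2 = 4096
4^12 = (4^6)^2 = 4096^2 = 16777216
4^13 = 4 * 4^12 = 4 * 16777216 = 67108864
4^26 = (4^13)^2 = 67108864^2 = 4503599627370496
4^27 = 4 * 4^26 = 4 * 4503599627370496 = 18014398509481984

Result: 18014398509481984
Multiplications needed: 7 (7 lines after 4^1)

4^27 = 18014398509481984. Using exponentiation by squaring, this requires 7 multiplications. The key idea: if the exponent is even, square the half-power; if odd, multiply by the base once.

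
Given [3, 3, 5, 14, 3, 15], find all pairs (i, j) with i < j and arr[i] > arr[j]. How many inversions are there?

Finding inversions in [3, 3, 5, 14, 3, 15]:

(2, 4): arr[2]=5 > arr[4]=3
(3, 4): arr[3]=14 > arr[4]=3

Total inversions: 2

The array has 2 inversion(s): (2,4), (3,4). Each pair (i,j) satisfies i < j and arr[i] > arr[j].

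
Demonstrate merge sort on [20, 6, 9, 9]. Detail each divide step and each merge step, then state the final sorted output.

Merge sort trace:

Split: [20, 6, 9, 9] -> [20, 6] and [9, 9]
  Split: [20, 6] -> [20] and [6]
  Merge: [20] + [6] -> [6, 20]
  Split: [9, 9] -> [9] and [9]
  Merge: [9] + [9] -> [9, 9]
Merge: [6, 20] + [9, 9] -> [6, 9, 9, 20]

Final sorted array: [6, 9, 9, 20]

The merge sort proceeds by recursively splitting the array and merging sorted halves.
After all merges, the sorted array is [6, 9, 9, 20].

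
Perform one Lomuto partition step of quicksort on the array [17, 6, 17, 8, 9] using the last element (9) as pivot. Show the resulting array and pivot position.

Lomuto partition with pivot = 9:

Initial array: [17, 6, 17, 8, 9]

arr[0]=17 > 9: no swap
arr[1]=6 <= 9: swap with position 0, array becomes [6, 17, 17, 8, 9]
arr[2]=17 > 9: no swap
arr[3]=8 <= 9: swap with position 1, array becomes [6, 8, 17, 17, 9]

Place pivot at position 2: [6, 8, 9, 17, 17]
Pivot position: 2

After partitioning with pivot 9, the array becomes [6, 8, 9, 17, 17]. The pivot is placed at index 2. All elements to the left of the pivot are <= 9, and all elements to the right are > 9.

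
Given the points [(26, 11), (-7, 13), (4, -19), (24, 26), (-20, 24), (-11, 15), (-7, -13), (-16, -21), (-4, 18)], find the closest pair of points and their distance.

Computing all pairwise distances among 9 points:

d((26, 11), (-7, 13)) = 33.0606
d((26, 11), (4, -19)) = 37.2022
d((26, 11), (24, 26)) = 15.1327
d((26, 11), (-20, 24)) = 47.8017
d((26, 11), (-11, 15)) = 37.2156
d((26, 11), (-7, -13)) = 40.8044
d((26, 11), (-16, -21)) = 52.8015
d((26, 11), (-4, 18)) = 30.8058
d((-7, 13), (4, -19)) = 33.8378
d((-7, 13), (24, 26)) = 33.6155
d((-7, 13), (-20, 24)) = 17.0294
d((-7, 13), (-11, 15)) = 4.4721 <-- minimum
d((-7, 13), (-7, -13)) = 26.0
d((-7, 13), (-16, -21)) = 35.171
d((-7, 13), (-4, 18)) = 5.831
d((4, -19), (24, 26)) = 49.2443
d((4, -19), (-20, 24)) = 49.2443
d((4, -19), (-11, 15)) = 37.1618
d((4, -19), (-7, -13)) = 12.53
d((4, -19), (-16, -21)) = 20.0998
d((4, -19), (-4, 18)) = 37.855
d((24, 26), (-20, 24)) = 44.0454
d((24, 26), (-11, 15)) = 36.6879
d((24, 26), (-7, -13)) = 49.8197
d((24, 26), (-16, -21)) = 61.7171
d((24, 26), (-4, 18)) = 29.1204
d((-20, 24), (-11, 15)) = 12.7279
d((-20, 24), (-7, -13)) = 39.2173
d((-20, 24), (-16, -21)) = 45.1774
d((-20, 24), (-4, 18)) = 17.088
d((-11, 15), (-7, -13)) = 28.2843
d((-11, 15), (-16, -21)) = 36.3456
d((-11, 15), (-4, 18)) = 7.6158
d((-7, -13), (-16, -21)) = 12.0416
d((-7, -13), (-4, 18)) = 31.1448
d((-16, -21), (-4, 18)) = 40.8044

Closest pair: (-7, 13) and (-11, 15) with distance 4.4721

The closest pair is (-7, 13) and (-11, 15) with Euclidean distance 4.4721. For 9 points, brute-force pairwise comparison is shown above. For large n, the divide-and-conquer algorithm (sort by x, recurse on halves, check the dividing strip) achieves O(n log n).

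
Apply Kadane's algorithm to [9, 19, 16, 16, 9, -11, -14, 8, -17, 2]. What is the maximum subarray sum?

Using Kadane's algorithm on [9, 19, 16, 16, 9, -11, -14, 8, -17, 2]:

Scanning through the array:
Position 1 (value 19): max_ending_here = 28, max_so_far = 28
Position 2 (value 16): max_ending_here = 44, max_so_far = 44
Position 3 (value 16): max_ending_here = 60, max_so_far = 60
Position 4 (value 9): max_ending_here = 69, max_so_far = 69
Position 5 (value -11): max_ending_here = 58, max_so_far = 69
Position 6 (value -14): max_ending_here = 44, max_so_far = 69
Position 7 (value 8): max_ending_here = 52, max_so_far = 69
Position 8 (value -17): max_ending_here = 35, max_so_far = 69
Position 9 (value 2): max_ending_here = 37, max_so_far = 69

Maximum subarray: [9, 19, 16, 16, 9]
Maximum sum: 69

The maximum subarray is [9, 19, 16, 16, 9] with sum 69. This subarray runs from index 0 to index 4.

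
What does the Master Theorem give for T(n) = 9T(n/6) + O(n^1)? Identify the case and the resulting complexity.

Master Theorem for T(n) = 9T(n/6) + O(n^1):

a = 9, b = 6, c = 1
log_b(a) = log_6(9) = 1.2263

Case 1: c = 1 < log_6(9) = 1.2263
T(n) = O(n^(log_6 9))

For T(n) = 9T(n/6) + O(n^1): log_6(9) = 1.2263. This is Case 1 of the Master Theorem (c < log_b(a), work dominated by leaves), giving O(n^(log_6 9)).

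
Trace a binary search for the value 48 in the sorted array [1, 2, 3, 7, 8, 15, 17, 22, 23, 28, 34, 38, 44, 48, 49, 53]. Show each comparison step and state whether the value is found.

Binary search for 48 in [1, 2, 3, 7, 8, 15, 17, 22, 23, 28, 34, 38, 44, 48, 49, 53]:

lo=0, hi=15, mid=7, arr[mid]=22 -> 22 < 48, search right half
lo=8, hi=15, mid=11, arr[mid]=38 -> 38 < 48, search right half
lo=12, hi=15, mid=13, arr[mid]=48 -> Found target at index 13!

Binary search finds 48 at index 13 after 3 comparisons. The search repeatedly halves the search space by comparing with the middle element.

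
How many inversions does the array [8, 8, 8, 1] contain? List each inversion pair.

Finding inversions in [8, 8, 8, 1]:

(0, 3): arr[0]=8 > arr[3]=1
(1, 3): arr[1]=8 > arr[3]=1
(2, 3): arr[2]=8 > arr[3]=1

Total inversions: 3

The array has 3 inversion(s): (0,3), (1,3), (2,3). Each pair (i,j) satisfies i < j and arr[i] > arr[j].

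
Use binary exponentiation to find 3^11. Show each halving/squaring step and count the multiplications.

Computing 3^11 by squaring (build up from 3^1; each line after the first costs one multiplication):

3^1 = 3
3^2 = (3^1)^2 = 3^2 = 9
3^4 = (3^2)^2 = 9^2 = 81
3^5 = 3 * 3^4 = 3 * 81 = 243
3^10 = (3^5)^2 = 243^2 = 59049
3^11 = 3 * 3^10 = 3 * 59049 = 177147

Result: 177147
Multiplications needed: 5 (5 lines after 3^1)

3^11 = 177147. Using exponentiation by squaring, this requires 5 multiplications. The key idea: if the exponent is even, square the half-power; if odd, multiply by the base once.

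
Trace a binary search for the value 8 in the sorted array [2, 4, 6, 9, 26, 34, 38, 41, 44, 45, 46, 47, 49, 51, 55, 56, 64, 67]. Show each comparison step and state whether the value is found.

Binary search for 8 in [2, 4, 6, 9, 26, 34, 38, 41, 44, 45, 46, 47, 49, 51, 55, 56, 64, 67]:

lo=0, hi=17, mid=8, arr[mid]=44 -> 44 > 8, search left half
lo=0, hi=7, mid=3, arr[mid]=9 -> 9 > 8, search left half
lo=0, hi=2, mid=1, arr[mid]=4 -> 4 < 8, search right half
lo=2, hi=2, mid=2, arr[mid]=6 -> 6 < 8, search right half
lo=3 > hi=2, target 8 not found

Binary search determines that 8 is not in the array after 4 comparisons. The search space was exhausted without finding the target.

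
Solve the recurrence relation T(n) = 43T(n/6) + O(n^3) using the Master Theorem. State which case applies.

Master Theorem for T(n) = 43T(n/6) + O(n^3):

a = 43, b = 6, c = 3
log_b(a) = log_6(43) = 2.0992

Case 3: c = 3 > log_6(43) = 2.0992
T(n) = O(n^3) = O(n^3)

For T(n) = 43T(n/6) + O(n^3): log_6(43) = 2.0992. This is Case 3 of the Master Theorem (c > log_b(a), work dominated by root), giving O(n^3).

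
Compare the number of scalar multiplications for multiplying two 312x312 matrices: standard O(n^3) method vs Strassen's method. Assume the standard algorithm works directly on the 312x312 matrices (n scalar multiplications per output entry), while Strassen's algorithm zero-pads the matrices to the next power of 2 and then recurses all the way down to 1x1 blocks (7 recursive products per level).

Matrix multiplication for 312x312 matrices:

Strassen's algorithm requires power-of-2 dimensions. Pad 312x312 to 512x512 (next power of 2).

Standard algorithm: 312^3 = 30371328 multiplications
Strassen's algorithm: 7^(log2(512)) = 7^9 = 40353607 multiplications
Difference: 30371328 - 40353607 = -9982279 (Strassen uses MORE here due to padding overhead — for small or just-over-power-of-2 n, padding can outweigh the per-level savings)

Standard: 30371328 multiplications (312^3). Strassen: 40353607 multiplications (7^9, after padding to 512x512). Strassen reduces 8 recursive multiplications to 7 at each level.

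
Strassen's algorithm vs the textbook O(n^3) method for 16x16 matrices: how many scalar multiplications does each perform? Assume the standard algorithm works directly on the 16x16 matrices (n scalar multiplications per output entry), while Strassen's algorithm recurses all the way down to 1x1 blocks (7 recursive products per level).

Matrix multiplication for 16x16 matrices:

Standard algorithm: 16^3 = 4096 multiplications
Strassen's algorithm: 7^(log2(16)) = 7^4 = 2401 multiplications
Savings: 4096 - 2401 = 1695 multiplications

Standard: 4096 multiplications (16^3). Strassen: 2401 multiplications (7^4). Strassen reduces 8 recursive multiplications to 7 at each level.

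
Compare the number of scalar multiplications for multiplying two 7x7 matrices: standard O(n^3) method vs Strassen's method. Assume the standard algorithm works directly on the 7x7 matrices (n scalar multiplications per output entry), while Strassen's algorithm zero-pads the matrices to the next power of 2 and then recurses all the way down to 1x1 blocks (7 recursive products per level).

Matrix multiplication for 7x7 matrices:

Strassen's algorithm requires power-of-2 dimensions. Pad 7x7 to 8x8 (next power of 2).

Standard algorithm: 7^3 = 343 multiplications
Strassen's algorithm: 7^(log2(8)) = 7^3 = 343 multiplications
Savings: 343 - 343 = 0 multiplications

Standard: 343 multiplications (7^3). Strassen: 343 multiplications (7^3, after padding to 8x8). Strassen reduces 8 recursive multiplications to 7 at each level.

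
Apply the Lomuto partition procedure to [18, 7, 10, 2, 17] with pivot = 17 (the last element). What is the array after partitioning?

Lomuto partition with pivot = 17:

Initial array: [18, 7, 10, 2, 17]

arr[0]=18 > 17: no swap
arr[1]=7 <= 17: swap with position 0, array becomes [7, 18, 10, 2, 17]
arr[2]=10 <= 17: swap with position 1, array becomes [7, 10, 18, 2, 17]
arr[3]=2 <= 17: swap with position 2, array becomes [7, 10, 2, 18, 17]

Place pivot at position 3: [7, 10, 2, 17, 18]
Pivot position: 3

After partitioning with pivot 17, the array becomes [7, 10, 2, 17, 18]. The pivot is placed at index 3. All elements to the left of the pivot are <= 17, and all elements to the right are > 17.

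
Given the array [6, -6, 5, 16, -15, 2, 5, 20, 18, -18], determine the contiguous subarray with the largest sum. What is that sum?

Using Kadane's algorithm on [6, -6, 5, 16, -15, 2, 5, 20, 18, -18]:

Scanning through the array:
Position 1 (value -6): max_ending_here = 0, max_so_far = 6
Position 2 (value 5): max_ending_here = 5, max_so_far = 6
Position 3 (value 16): max_ending_here = 21, max_so_far = 21
Position 4 (value -15): max_ending_here = 6, max_so_far = 21
Position 5 (value 2): max_ending_here = 8, max_so_far = 21
Position 6 (value 5): max_ending_here = 13, max_so_far = 21
Position 7 (value 20): max_ending_here = 33, max_so_far = 33
Position 8 (value 18): max_ending_here = 51, max_so_far = 51
Position 9 (value -18): max_ending_here = 33, max_so_far = 51

Maximum subarray: [6, -6, 5, 16, -15, 2, 5, 20, 18]
Maximum sum: 51

The maximum subarray is [6, -6, 5, 16, -15, 2, 5, 20, 18] with sum 51. This subarray runs from index 0 to index 8.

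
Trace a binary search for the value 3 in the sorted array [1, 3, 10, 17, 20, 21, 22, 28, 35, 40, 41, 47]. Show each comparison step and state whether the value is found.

Binary search for 3 in [1, 3, 10, 17, 20, 21, 22, 28, 35, 40, 41, 47]:

lo=0, hi=11, mid=5, arr[mid]=21 -> 21 > 3, search left half
lo=0, hi=4, mid=2, arr[mid]=10 -> 10 > 3, search left half
lo=0, hi=1, mid=0, arr[mid]=1 -> 1 < 3, search right half
lo=1, hi=1, mid=1, arr[mid]=3 -> Found target at index 1!

Binary search finds 3 at index 1 after 4 comparisons. The search repeatedly halves the search space by comparing with the middle element.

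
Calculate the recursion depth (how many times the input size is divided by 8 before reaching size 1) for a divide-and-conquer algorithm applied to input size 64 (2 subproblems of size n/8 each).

For divide and conquer with division factor 8:

Problem sizes at each level:
Level 0: 64
Level 1: 8
Level 2: 1

The root is level 0 and the size-1 base case is level 2 (the tree spans levels 0 through 2, i.e. 3 levels counting the root), so the depth is the number of divisions: log_8(64) = 2

The recursion tree depth is log_8(64) = 2. At each level, the problem size is divided by 8, so it takes 2 divisions to reduce to a base case of size 1. The algorithm makes 2 recursive calls at each level.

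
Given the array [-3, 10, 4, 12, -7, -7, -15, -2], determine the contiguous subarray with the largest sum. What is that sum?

Using Kadane's algorithm on [-3, 10, 4, 12, -7, -7, -15, -2]:

Scanning through the array:
Position 1 (value 10): max_ending_here = 10, max_so_far = 10
Position 2 (value 4): max_ending_here = 14, max_so_far = 14
Position 3 (value 12): max_ending_here = 26, max_so_far = 26
Position 4 (value -7): max_ending_here = 19, max_so_far = 26
Position 5 (value -7): max_ending_here = 12, max_so_far = 26
Position 6 (value -15): max_ending_here = -3, max_so_far = 26
Position 7 (value -2): max_ending_here = -2, max_so_far = 26

Maximum subarray: [10, 4, 12]
Maximum sum: 26

The maximum subarray is [10, 4, 12] with sum 26. This subarray runs from index 1 to index 3.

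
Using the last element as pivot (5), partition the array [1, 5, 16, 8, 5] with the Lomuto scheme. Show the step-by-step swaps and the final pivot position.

Lomuto partition with pivot = 5:

Initial array: [1, 5, 16, 8, 5]

arr[0]=1 <= 5: swap with position 0, array becomes [1, 5, 16, 8, 5]
arr[1]=5 <= 5: swap with position 1, array becomes [1, 5, 16, 8, 5]
arr[2]=16 > 5: no swap
arr[3]=8 > 5: no swap

Place pivot at position 2: [1, 5, 5, 8, 16]
Pivot position: 2

After partitioning with pivot 5, the array becomes [1, 5, 5, 8, 16]. The pivot is placed at index 2. All elements to the left of the pivot are <= 5, and all elements to the right are > 5.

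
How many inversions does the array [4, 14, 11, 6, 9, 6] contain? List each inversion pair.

Finding inversions in [4, 14, 11, 6, 9, 6]:

(1, 2): arr[1]=14 > arr[2]=11
(1, 3): arr[1]=14 > arr[3]=6
(1, 4): arr[1]=14 > arr[4]=9
(1, 5): arr[1]=14 > arr[5]=6
(2, 3): arr[2]=11 > arr[3]=6
(2, 4): arr[2]=11 > arr[4]=9
(2, 5): arr[2]=11 > arr[5]=6
(4, 5): arr[4]=9 > arr[5]=6

Total inversions: 8

The array has 8 inversion(s): (1,2), (1,3), (1,4), (1,5), (2,3), (2,4), (2,5), (4,5). Each pair (i,j) satisfies i < j and arr[i] > arr[j].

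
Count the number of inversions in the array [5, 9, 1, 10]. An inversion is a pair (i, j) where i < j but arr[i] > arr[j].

Finding inversions in [5, 9, 1, 10]:

(0, 2): arr[0]=5 > arr[2]=1
(1, 2): arr[1]=9 > arr[2]=1

Total inversions: 2

The array has 2 inversion(s): (0,2), (1,2). Each pair (i,j) satisfies i < j and arr[i] > arr[j].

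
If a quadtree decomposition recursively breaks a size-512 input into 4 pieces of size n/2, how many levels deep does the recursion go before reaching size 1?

For divide and conquer with division factor 2:

Problem sizes at each level:
Level 0: 512
Level 1: 256
Level 2: 128
Level 3: 64
Level 4: 32
Level 5: 16
Level 6: 8
Level 7: 4
Level 8: 2
Level 9: 1

The root is level 0 and the size-1 base case is level 9 (the tree spans levels 0 through 9, i.e. 10 levels counting the root), so the depth is the number of divisions: log_2(512) = 9

The recursion tree depth is log_2(512) = 9. At each level, the problem size is divided by 2, so it takes 9 divisions to reduce to a base case of size 1. The algorithm makes 4 recursive calls at each level.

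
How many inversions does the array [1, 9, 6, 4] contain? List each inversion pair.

Finding inversions in [1, 9, 6, 4]:

(1, 2): arr[1]=9 > arr[2]=6
(1, 3): arr[1]=9 > arr[3]=4
(2, 3): arr[2]=6 > arr[3]=4

Total inversions: 3

The array has 3 inversion(s): (1,2), (1,3), (2,3). Each pair (i,j) satisfies i < j and arr[i] > arr[j].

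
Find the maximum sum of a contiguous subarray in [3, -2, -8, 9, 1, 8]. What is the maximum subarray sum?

Using Kadane's algorithm on [3, -2, -8, 9, 1, 8]:

Scanning through the array:
Position 1 (value -2): max_ending_here = 1, max_so_far = 3
Position 2 (value -8): max_ending_here = -7, max_so_far = 3
Position 3 (value 9): max_ending_here = 9, max_so_far = 9
Position 4 (value 1): max_ending_here = 10, max_so_far = 10
Position 5 (value 8): max_ending_here = 18, max_so_far = 18

Maximum subarray: [9, 1, 8]
Maximum sum: 18

The maximum subarray is [9, 1, 8] with sum 18. This subarray runs from index 3 to index 5.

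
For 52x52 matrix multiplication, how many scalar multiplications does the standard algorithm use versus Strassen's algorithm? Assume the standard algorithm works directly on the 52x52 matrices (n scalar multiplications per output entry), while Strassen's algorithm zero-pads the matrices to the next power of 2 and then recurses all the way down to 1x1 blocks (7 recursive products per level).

Matrix multiplication for 52x52 matrices:

Strassen's algorithm requires power-of-2 dimensions. Pad 52x52 to 64x64 (next power of 2).

Standard algorithm: 52^3 = 140608 multiplications
Strassen's algorithm: 7^(log2(64)) = 7^6 = 117649 multiplications
Savings: 140608 - 117649 = 22959 multiplications

Standard: 140608 multiplications (52^3). Strassen: 117649 multiplications (7^6, after padding to 64x64). Strassen reduces 8 recursive multiplications to 7 at each level.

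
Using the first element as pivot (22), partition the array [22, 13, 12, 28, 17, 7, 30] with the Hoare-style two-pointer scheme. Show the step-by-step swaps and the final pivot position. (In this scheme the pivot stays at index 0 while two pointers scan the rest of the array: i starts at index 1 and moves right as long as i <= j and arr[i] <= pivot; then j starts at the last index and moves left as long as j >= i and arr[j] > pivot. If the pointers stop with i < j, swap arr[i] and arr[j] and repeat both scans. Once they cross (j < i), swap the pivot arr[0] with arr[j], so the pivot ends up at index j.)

Hoare-style two-pointer partition with pivot = 22:

Initial array: [22, 13, 12, 28, 17, 7, 30]

Pointers start at i = 1, j = 6.
i stops at index 3 (arr[3]=28 > 22), j stops at index 5 (arr[5]=7 <= 22): swap arr[3] and arr[5], array becomes [22, 13, 12, 7, 17, 28, 30]
i ends at 5, j ends at 4: the pointers have crossed (j < i), so scanning stops.

Swap pivot arr[0] with arr[4] to place pivot at position 4: [17, 13, 12, 7, 22, 28, 30]
Pivot position: 4

After partitioning with pivot 22, the array becomes [17, 13, 12, 7, 22, 28, 30]. The pivot is placed at index 4. All elements to the left of the pivot are <= 22, and all elements to the right are > 22.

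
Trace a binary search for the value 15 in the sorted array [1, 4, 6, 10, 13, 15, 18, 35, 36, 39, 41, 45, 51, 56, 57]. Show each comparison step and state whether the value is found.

Binary search for 15 in [1, 4, 6, 10, 13, 15, 18, 35, 36, 39, 41, 45, 51, 56, 57]:

lo=0, hi=14, mid=7, arr[mid]=35 -> 35 > 15, search left half
lo=0, hi=6, mid=3, arr[mid]=10 -> 10 < 15, search right half
lo=4, hi=6, mid=5, arr[mid]=15 -> Found target at index 5!

Binary search finds 15 at index 5 after 3 comparisons. The search repeatedly halves the search space by comparing with the middle element.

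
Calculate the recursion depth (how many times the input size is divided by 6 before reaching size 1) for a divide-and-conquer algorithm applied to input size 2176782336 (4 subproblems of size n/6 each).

For divide and conquer with division factor 6:

Problem sizes at each level:
Level 0: 2176782336
Level 1: 362797056
Level 2: 60466176
Level 3: 10077696
Level 4: 1679616
Level 5: 279936
Level 6: 46656
Level 7: 7776
Level 8: 1296
Level 9: 216
Level 10: 36
Level 11: 6
Level 12: 1

The root is level 0 and the size-1 base case is level 12 (the tree spans levels 0 through 12, i.e. 13 levels counting the root), so the depth is the number of divisions: log_6(2176782336) = 12

The recursion tree depth is log_6(2176782336) = 12. At each level, the problem size is divided by 6, so it takes 12 divisions to reduce to a base case of size 1. The algorithm makes 4 recursive calls at each level.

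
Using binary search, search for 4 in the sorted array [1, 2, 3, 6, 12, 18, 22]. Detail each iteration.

Binary search for 4 in [1, 2, 3, 6, 12, 18, 22]:

lo=0, hi=6, mid=3, arr[mid]=6 -> 6 > 4, search left half
lo=0, hi=2, mid=1, arr[mid]=2 -> 2 < 4, search right half
lo=2, hi=2, mid=2, arr[mid]=3 -> 3 < 4, search right half
lo=3 > hi=2, target 4 not found

Binary search determines that 4 is not in the array after 3 comparisons. The search space was exhausted without finding the target.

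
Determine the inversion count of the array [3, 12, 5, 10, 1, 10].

Finding inversions in [3, 12, 5, 10, 1, 10]:

(0, 4): arr[0]=3 > arr[4]=1
(1, 2): arr[1]=12 > arr[2]=5
(1, 3): arr[1]=12 > arr[3]=10
(1, 4): arr[1]=12 > arr[4]=1
(1, 5): arr[1]=12 > arr[5]=10
(2, 4): arr[2]=5 > arr[4]=1
(3, 4): arr[3]=10 > arr[4]=1

Total inversions: 7

The array has 7 inversion(s): (0,4), (1,2), (1,3), (1,4), (1,5), (2,4), (3,4). Each pair (i,j) satisfies i < j and arr[i] > arr[j].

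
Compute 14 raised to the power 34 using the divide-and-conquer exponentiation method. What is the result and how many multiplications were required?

Computing 14^34 by squaring (build up from 14^1; each line after the first costs one multiplication):

14^1 = 14
14^2 = (14^1)^2 = 14^2 = 196
14^4 = (14^2)^2 = 196^2 = 38416
14^8 = (14^4)^2 = 38416^2 = 1475789056
14^16 = (14^8)^2 = 1475789056^2 = 2177953337809371136
14^17 = 14 * 14^16 = 14 * 2177953337809371136 = 30491346729331195904
14^34 = (14^17)^2 = 30491346729331195904^2 = 929722225368296217729286886758826377216

Result: 929722225368296217729286886758826377216
Multiplications needed: 6 (6 lines after 14^1)

14^34 = 929722225368296217729286886758826377216. Using exponentiation by squaring, this requires 6 multiplications. The key idea: if the exponent is even, square the half-power; if odd, multiply by the base once.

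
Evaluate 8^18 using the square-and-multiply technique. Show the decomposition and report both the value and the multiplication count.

Computing 8^18 by squaring (build up from 8^1; each line after the first costs one multiplication):

8^1 = 8
8^2 = (8^1)^2 = 8^2 = 64
8^4 = (8^2)^2 = 64^2 = 4096
8^8 = (8^4)^2 = 4096^2 = 16777216
8^9 = 8 * 8^8 = 8 * 16777216 = 134217728
8^18 = (8^9)^2 = 134217728^2 = 18014398509481984

Result: 18014398509481984
Multiplications needed: 5 (5 lines after 8^1)

8^18 = 18014398509481984. Using exponentiation by squaring, this requires 5 multiplications. The key idea: if the exponent is even, square the half-power; if odd, multiply by the base once.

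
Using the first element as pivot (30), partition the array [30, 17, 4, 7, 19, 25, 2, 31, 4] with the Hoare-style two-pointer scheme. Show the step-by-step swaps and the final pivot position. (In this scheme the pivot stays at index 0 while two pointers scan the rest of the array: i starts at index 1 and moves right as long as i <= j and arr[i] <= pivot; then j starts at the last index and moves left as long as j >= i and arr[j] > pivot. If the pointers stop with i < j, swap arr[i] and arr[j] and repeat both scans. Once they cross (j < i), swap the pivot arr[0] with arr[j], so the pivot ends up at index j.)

Hoare-style two-pointer partition with pivot = 30:

Initial array: [30, 17, 4, 7, 19, 25, 2, 31, 4]

Pointers start at i = 1, j = 8.
i stops at index 7 (arr[7]=31 > 30), j stops at index 8 (arr[8]=4 <= 30): swap arr[7] and arr[8], array becomes [30, 17, 4, 7, 19, 25, 2, 4, 31]
i ends at 8, j ends at 7: the pointers have crossed (j < i), so scanning stops.

Swap pivot arr[0] with arr[7] to place pivot at position 7: [4, 17, 4, 7, 19, 25, 2, 30, 31]
Pivot position: 7

After partitioning with pivot 30, the array becomes [4, 17, 4, 7, 19, 25, 2, 30, 31]. The pivot is placed at index 7. All elements to the left of the pivot are <= 30, and all elements to the right are > 30.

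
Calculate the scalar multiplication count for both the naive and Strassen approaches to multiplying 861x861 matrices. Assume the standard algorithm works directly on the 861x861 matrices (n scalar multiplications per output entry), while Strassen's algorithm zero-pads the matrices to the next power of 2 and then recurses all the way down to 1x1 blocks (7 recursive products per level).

Matrix multiplication for 861x861 matrices:

Strassen's algorithm requires power-of-2 dimensions. Pad 861x861 to 1024x1024 (next power of 2).

Standard algorithm: 861^3 = 638277381 multiplications
Strassen's algorithm: 7^(log2(1024)) = 7^10 = 282475249 multiplications
Savings: 638277381 - 282475249 = 355802132 multiplications

Standard: 638277381 multiplications (861^3). Strassen: 282475249 multiplications (7^10, after padding to 1024x1024). Strassen reduces 8 recursive multiplications to 7 at each level.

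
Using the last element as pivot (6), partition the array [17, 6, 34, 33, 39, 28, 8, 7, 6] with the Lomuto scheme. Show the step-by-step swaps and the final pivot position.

Lomuto partition with pivot = 6:

Initial array: [17, 6, 34, 33, 39, 28, 8, 7, 6]

arr[0]=17 > 6: no swap
arr[1]=6 <= 6: swap with position 0, array becomes [6, 17, 34, 33, 39, 28, 8, 7, 6]
arr[2]=34 > 6: no swap
arr[3]=33 > 6: no swap
arr[4]=39 > 6: no swap
arr[5]=28 > 6: no swap
arr[6]=8 > 6: no swap
arr[7]=7 > 6: no swap

Place pivot at position 1: [6, 6, 34, 33, 39, 28, 8, 7, 17]
Pivot position: 1

After partitioning with pivot 6, the array becomes [6, 6, 34, 33, 39, 28, 8, 7, 17]. The pivot is placed at index 1. All elements to the left of the pivot are <= 6, and all elements to the right are > 6.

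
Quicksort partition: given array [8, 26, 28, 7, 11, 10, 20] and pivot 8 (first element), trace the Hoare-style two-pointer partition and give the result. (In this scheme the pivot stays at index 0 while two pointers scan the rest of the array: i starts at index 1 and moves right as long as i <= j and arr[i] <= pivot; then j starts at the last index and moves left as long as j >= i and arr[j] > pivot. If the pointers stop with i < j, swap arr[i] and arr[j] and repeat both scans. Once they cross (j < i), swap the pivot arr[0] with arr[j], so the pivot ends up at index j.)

Hoare-style two-pointer partition with pivot = 8:

Initial array: [8, 26, 28, 7, 11, 10, 20]

Pointers start at i = 1, j = 6.
i stops at index 1 (arr[1]=26 > 8), j stops at index 3 (arr[3]=7 <= 8): swap arr[1] and arr[3], array becomes [8, 7, 28, 26, 11, 10, 20]
i ends at 2, j ends at 1: the pointers have crossed (j < i), so scanning stops.

Swap pivot arr[0] with arr[1] to place pivot at position 1: [7, 8, 28, 26, 11, 10, 20]
Pivot position: 1

After partitioning with pivot 8, the array becomes [7, 8, 28, 26, 11, 10, 20]. The pivot is placed at index 1. All elements to the left of the pivot are <= 8, and all elements to the right are > 8.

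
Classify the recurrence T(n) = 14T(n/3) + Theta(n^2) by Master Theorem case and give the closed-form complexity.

Master Theorem for T(n) = 14T(n/3) + O(n^2):

a = 14, b = 3, c = 2
log_b(a) = log_3(14) = 2.4022

Case 1: c = 2 < log_3(14) = 2.4022
T(n) = O(n^(log_3 14))

For T(n) = 14T(n/3) + O(n^2): log_3(14) = 2.4022. This is Case 1 of the Master Theorem (c < log_b(a), work dominated by leaves), giving O(n^(log_3 14)).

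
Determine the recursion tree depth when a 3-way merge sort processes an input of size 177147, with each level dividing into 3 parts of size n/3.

For divide and conquer with division factor 3:

Problem sizes at each level:
Level 0: 177147
Level 1: 59049
Level 2: 19683
Level 3: 6561
Level 4: 2187
Level 5: 729
Level 6: 243
Level 7: 81
Level 8: 27
Level 9: 9
Level 10: 3
Level 11: 1

The root is level 0 and the size-1 base case is level 11 (the tree spans levels 0 through 11, i.e. 12 levels counting the root), so the depth is the number of divisions: log_3(177147) = 11

The recursion tree depth is log_3(177147) = 11. At each level, the problem size is divided by 3, so it takes 11 divisions to reduce to a base case of size 1. The algorithm makes 3 recursive calls at each level.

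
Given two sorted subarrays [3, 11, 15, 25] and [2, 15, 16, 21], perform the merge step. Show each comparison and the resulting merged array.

Merging process:

Compare 3 vs 2: take 2 from right. Merged: [2]
Compare 3 vs 15: take 3 from left. Merged: [2, 3]
Compare 11 vs 15: take 11 from left. Merged: [2, 3, 11]
Compare 15 vs 15: take 15 from left. Merged: [2, 3, 11, 15]
Compare 25 vs 15: take 15 from right. Merged: [2, 3, 11, 15, 15]
Compare 25 vs 16: take 16 from right. Merged: [2, 3, 11, 15, 15, 16]
Compare 25 vs 21: take 21 from right. Merged: [2, 3, 11, 15, 15, 16, 21]
Append remaining from left: [25]. Merged: [2, 3, 11, 15, 15, 16, 21, 25]

Final merged array: [2, 3, 11, 15, 15, 16, 21, 25]
Total comparisons: 7

The merged array is [2, 3, 11, 15, 15, 16, 21, 25], requiring 7 comparisons. The merge step runs in O(n) time where n is the total number of elements.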